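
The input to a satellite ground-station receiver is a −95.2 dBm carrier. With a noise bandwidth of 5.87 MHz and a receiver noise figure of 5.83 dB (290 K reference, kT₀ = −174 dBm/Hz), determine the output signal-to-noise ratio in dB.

Noise floor: N = −174 + 10 log₁₀(B) + NF
10 log₁₀(5.87×10⁶) = 67.69 dB
N = −174 + 67.69 + 5.83 = −100.48 dBm
SNR = P_sig − N = −95.2 − (−100.48) = 5.28 dB → 5.3 dB

5.3 dB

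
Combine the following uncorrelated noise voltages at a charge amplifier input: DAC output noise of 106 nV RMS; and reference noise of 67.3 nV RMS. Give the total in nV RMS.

Uncorrelated sources add in power (mean-square): V_tot = √(ΣV_i²)
V_tot = √[(1.06×10⁻⁷)² + (6.73×10⁻⁸)²] = 1.26×10⁻⁷ V = 126 nV

126 nV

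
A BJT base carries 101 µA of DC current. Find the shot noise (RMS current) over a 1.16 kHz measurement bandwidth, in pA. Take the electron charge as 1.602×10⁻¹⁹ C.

I_n = √(2qI·B)
2qI·B = 2 × 1.602×10⁻¹⁹ × 1.01×10⁻⁴ × 1.16×10³ = 3.75×10⁻²⁰ A²
I_n = √(3.75×10⁻²⁰) = 1.94×10⁻¹⁰ A = 194 pA

194 pA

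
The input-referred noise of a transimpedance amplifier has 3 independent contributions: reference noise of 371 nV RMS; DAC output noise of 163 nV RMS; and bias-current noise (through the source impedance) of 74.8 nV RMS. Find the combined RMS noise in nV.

Uncorrelated sources add in power (mean-square): V_tot = √(ΣV_i²)
V_tot = √[(3.71×10⁻⁷)² + (1.63×10⁻⁷)² + (7.48×10⁻⁸)²] = 4.12×10⁻⁷ V = 412 nV

412 nV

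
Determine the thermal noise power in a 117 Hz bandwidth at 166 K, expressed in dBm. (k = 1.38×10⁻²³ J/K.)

P_n = kTB = 1.38×10⁻²³ × 166 × 1.17×10² = 2.68×10⁻¹⁹ W
In dBm: 10 log₁₀(2.68×10⁻¹⁹ / 10⁻³) = −155.7 dBm

−155.7 dBm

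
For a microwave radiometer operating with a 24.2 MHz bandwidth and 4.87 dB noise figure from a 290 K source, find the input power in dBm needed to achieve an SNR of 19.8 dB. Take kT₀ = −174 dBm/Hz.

Sensitivity = −174 + 10 log₁₀(B) + NF + SNR_min
= −174 + 73.84 + 4.87 + 19.8
= −75.49 dBm → −75.5 dBm

−75.5 dBm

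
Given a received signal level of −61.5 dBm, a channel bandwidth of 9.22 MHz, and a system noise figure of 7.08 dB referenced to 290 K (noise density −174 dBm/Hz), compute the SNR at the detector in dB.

35.8 dB

Noise floor: N = −174 + 10 log₁₀(B) + NF
10 log₁₀(9.22×10⁶) = 69.65 dB
N = −174 + 69.65 + 7.08 = −97.27 dBm
SNR = P_sig − N = −61.5 − (−97.27) = 35.77 dB → 35.8 dB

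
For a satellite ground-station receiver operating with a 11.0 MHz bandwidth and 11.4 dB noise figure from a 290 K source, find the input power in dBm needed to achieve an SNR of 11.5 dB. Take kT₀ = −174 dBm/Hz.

Sensitivity = −174 + 10 log₁₀(B) + NF + SNR_min
= −174 + 70.41 + 11.4 + 11.5
= −80.69 dBm → −80.7 dBm

−80.7 dBm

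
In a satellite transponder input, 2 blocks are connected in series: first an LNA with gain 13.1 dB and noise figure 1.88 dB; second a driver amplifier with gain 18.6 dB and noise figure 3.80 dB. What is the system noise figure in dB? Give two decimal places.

Convert to linear (a loss of L dB is a gain of −L dB): F_i = 10^(NF_i/10), G_i = 10^(G_i,dB/10)
  Stage 1: F_1 = 10^(1.88/10) = 1.542, G_1 = 10^(13.1/10) = 20.42
  Stage 2: F_2 = 10^(3.80/10) = 2.399, G_2 = 10^(18.6/10) = 72.44
Friis cascade:
  F = 1.542 + (2.399 − 1)/20.42 = 1.610
NF = 10 log₁₀(1.610) = 2.07 dB

2.07 dB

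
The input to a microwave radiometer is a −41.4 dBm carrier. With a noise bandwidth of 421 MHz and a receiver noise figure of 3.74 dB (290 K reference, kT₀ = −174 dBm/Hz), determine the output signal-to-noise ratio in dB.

42.6 dB

Noise floor: N = −174 + 10 log₁₀(B) + NF
10 log₁₀(4.21×10⁸) = 86.24 dB
N = −174 + 86.24 + 3.74 = −84.02 dBm
SNR = P_sig − N = −41.4 − (−84.02) = 42.62 dB → 42.6 dB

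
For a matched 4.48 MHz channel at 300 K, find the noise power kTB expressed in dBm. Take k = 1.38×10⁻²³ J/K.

P_n = kTB = 1.38×10⁻²³ × 300 × 4.48×10⁶ = 1.85×10⁻¹⁴ W
In dBm: 10 log₁₀(1.85×10⁻¹⁴ / 10⁻³) = −107.3 dBm

−107.3 dBm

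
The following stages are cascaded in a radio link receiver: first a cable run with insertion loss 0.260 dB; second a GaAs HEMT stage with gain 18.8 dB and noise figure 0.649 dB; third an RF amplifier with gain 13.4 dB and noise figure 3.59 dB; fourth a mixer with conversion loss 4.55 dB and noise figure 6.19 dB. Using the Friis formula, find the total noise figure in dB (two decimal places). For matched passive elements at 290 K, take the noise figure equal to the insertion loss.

0.98 dB

Convert to linear (a loss of L dB is a gain of −L dB): F_i = 10^(NF_i/10), G_i = 10^(G_i,dB/10)
  Stage 1: F_1 = 10^(0.260/10) = 1.062, G_1 = 10^(−0.260/10) = 0.9419
  Stage 2: F_2 = 10^(0.649/10) = 1.161, G_2 = 10^(18.8/10) = 75.86
  Stage 3: F_3 = 10^(3.59/10) = 2.286, G_3 = 10^(13.4/10) = 21.88
  Stage 4: F_4 = 10^(6.19/10) = 4.159, G_4 = 10^(−4.55/10) = 0.3508
Friis cascade:
  F = 1.062 + (1.161 − 1)/0.9419 + (2.286 − 1)/71.45 + (4.159 − 1)/1563 = 1.253
NF = 10 log₁₀(1.253) = 0.98 dB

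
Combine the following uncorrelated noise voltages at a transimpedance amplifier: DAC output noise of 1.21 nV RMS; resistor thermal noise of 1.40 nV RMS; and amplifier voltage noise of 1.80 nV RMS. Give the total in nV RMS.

2.58 nV

Uncorrelated sources add in power (mean-square): V_tot = √(ΣV_i²)
V_tot = √[(1.21×10⁻⁹)² + (1.40×10⁻⁹)² + (1.80×10⁻⁹)²] = 2.58×10⁻⁹ V = 2.58 nV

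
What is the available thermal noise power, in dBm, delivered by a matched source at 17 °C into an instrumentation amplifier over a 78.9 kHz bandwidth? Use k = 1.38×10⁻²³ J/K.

−125.0 dBm

T = 17 °C + 273.15 = 290.15 K
P_n = kTB = 1.38×10⁻²³ × 290.15 × 7.89×10⁴ = 3.16×10⁻¹⁶ W
In dBm: 10 log₁₀(3.16×10⁻¹⁶ / 10⁻³) = −125.0 dBm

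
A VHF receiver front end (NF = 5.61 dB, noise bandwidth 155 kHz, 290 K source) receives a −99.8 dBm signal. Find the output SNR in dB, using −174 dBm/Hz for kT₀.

Noise floor: N = −174 + 10 log₁₀(B) + NF
10 log₁₀(1.55×10⁵) = 51.9 dB
N = −174 + 51.9 + 5.61 = −116.49 dBm
SNR = P_sig − N = −99.8 − (−116.49) = 16.69 dB → 16.7 dB

16.7 dB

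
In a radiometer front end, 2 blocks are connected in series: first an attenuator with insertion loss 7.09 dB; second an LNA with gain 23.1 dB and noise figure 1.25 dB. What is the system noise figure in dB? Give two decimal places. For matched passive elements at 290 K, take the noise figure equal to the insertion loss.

8.34 dB

Convert to linear (a loss of L dB is a gain of −L dB): F_i = 10^(NF_i/10), G_i = 10^(G_i,dB/10)
  Stage 1: F_1 = 10^(7.09/10) = 5.117, G_1 = 10^(−7.09/10) = 0.1954
  Stage 2: F_2 = 10^(1.25/10) = 1.334, G_2 = 10^(23.1/10) = 204.2
Friis cascade:
  F = 5.117 + (1.334 − 1)/0.1954 = 6.823
NF = 10 log₁₀(6.823) = 8.34 dB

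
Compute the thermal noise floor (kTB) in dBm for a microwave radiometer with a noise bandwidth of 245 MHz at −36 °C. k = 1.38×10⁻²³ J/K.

−91.0 dBm

T = −36 °C + 273.15 = 237.15 K
P_n = kTB = 1.38×10⁻²³ × 237.15 × 2.45×10⁸ = 8.02×10⁻¹³ W
In dBm: 10 log₁₀(8.02×10⁻¹³ / 10⁻³) = −91.0 dBm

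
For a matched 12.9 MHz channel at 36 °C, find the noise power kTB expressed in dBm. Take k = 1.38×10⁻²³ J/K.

−102.6 dBm

T = 36 °C + 273.15 = 309.15 K
P_n = kTB = 1.38×10⁻²³ × 309.15 × 1.29×10⁷ = 5.50×10⁻¹⁴ W
In dBm: 10 log₁₀(5.50×10⁻¹⁴ / 10⁻³) = −102.6 dBm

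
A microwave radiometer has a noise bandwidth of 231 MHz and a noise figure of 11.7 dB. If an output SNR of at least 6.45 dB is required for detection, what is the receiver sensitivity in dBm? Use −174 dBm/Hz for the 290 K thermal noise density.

−72.2 dBm

Sensitivity = −174 + 10 log₁₀(B) + NF + SNR_min
= −174 + 83.64 + 11.7 + 6.45
= −72.21 dBm → −72.2 dBm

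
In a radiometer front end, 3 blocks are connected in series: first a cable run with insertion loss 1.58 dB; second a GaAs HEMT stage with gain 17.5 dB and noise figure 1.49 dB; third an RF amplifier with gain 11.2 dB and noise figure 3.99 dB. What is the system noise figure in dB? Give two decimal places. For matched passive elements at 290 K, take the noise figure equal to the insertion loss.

Convert to linear (a loss of L dB is a gain of −L dB): F_i = 10^(NF_i/10), G_i = 10^(G_i,dB/10)
  Stage 1: F_1 = 10^(1.58/10) = 1.439, G_1 = 10^(−1.58/10) = 0.6950
  Stage 2: F_2 = 10^(1.49/10) = 1.409, G_2 = 10^(17.5/10) = 56.23
  Stage 3: F_3 = 10^(3.99/10) = 2.506, G_3 = 10^(11.2/10) = 13.18
Friis cascade:
  F = 1.439 + (1.409 − 1)/0.6950 + (2.506 − 1)/39.08 = 2.066
NF = 10 log₁₀(2.066) = 3.15 dB

3.15 dB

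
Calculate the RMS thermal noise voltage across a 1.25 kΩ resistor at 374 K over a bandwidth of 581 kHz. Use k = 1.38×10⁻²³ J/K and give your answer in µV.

3.87 µV

V_n = √(4kTRB)
4kTRB = 4 × 1.38×10⁻²³ × 374 × 1.25×10³ × 5.81×10⁵ = 1.50×10⁻¹¹ V²
V_n = √(1.50×10⁻¹¹) = 3.87×10⁻⁶ V = 3.87 µV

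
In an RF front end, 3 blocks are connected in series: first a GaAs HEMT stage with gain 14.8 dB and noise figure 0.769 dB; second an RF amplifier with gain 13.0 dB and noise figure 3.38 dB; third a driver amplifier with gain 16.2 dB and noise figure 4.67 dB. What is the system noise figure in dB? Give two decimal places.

Convert to linear (a loss of L dB is a gain of −L dB): F_i = 10^(NF_i/10), G_i = 10^(G_i,dB/10)
  Stage 1: F_1 = 10^(0.769/10) = 1.194, G_1 = 10^(14.8/10) = 30.20
  Stage 2: F_2 = 10^(3.38/10) = 2.178, G_2 = 10^(13.0/10) = 19.95
  Stage 3: F_3 = 10^(4.67/10) = 2.931, G_3 = 10^(16.2/10) = 41.69
Friis cascade:
  F = 1.194 + (2.178 − 1)/30.20 + (2.931 − 1)/602.6 = 1.236
NF = 10 log₁₀(1.236) = 0.92 dB

0.92 dB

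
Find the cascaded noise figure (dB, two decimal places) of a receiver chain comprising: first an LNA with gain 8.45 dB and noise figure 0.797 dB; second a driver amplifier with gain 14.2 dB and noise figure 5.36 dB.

1.90 dB

Convert to linear (a loss of L dB is a gain of −L dB): F_i = 10^(NF_i/10), G_i = 10^(G_i,dB/10)
  Stage 1: F_1 = 10^(0.797/10) = 1.201, G_1 = 10^(8.45/10) = 6.998
  Stage 2: F_2 = 10^(5.36/10) = 3.436, G_2 = 10^(14.2/10) = 26.30
Friis cascade:
  F = 1.201 + (3.436 − 1)/6.998 = 1.549
NF = 10 log₁₀(1.549) = 1.90 dB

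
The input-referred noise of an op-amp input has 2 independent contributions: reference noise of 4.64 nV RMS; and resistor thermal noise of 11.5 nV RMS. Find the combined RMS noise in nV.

12.4 nV

Uncorrelated sources add in power (mean-square): V_tot = √(ΣV_i²)
V_tot = √[(4.64×10⁻⁹)² + (1.15×10⁻⁸)²] = 1.24×10⁻⁸ V = 12.4 nV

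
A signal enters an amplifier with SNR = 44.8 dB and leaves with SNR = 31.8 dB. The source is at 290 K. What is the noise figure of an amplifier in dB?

NF (dB) = SNR_in(dB) − SNR_out(dB) when the source is at T₀
NF = 44.8 − 31.8 = 13.0 dB

13.0 dB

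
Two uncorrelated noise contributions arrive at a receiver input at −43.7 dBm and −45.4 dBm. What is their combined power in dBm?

−41.5 dBm

Convert to linear, add, convert back:
P₁ = 4.27×10⁻⁸ W, P₂ = 2.88×10⁻⁸ W
P_tot = 7.15×10⁻⁸ W → 10 log₁₀(P_tot / 10⁻³) = −41.5 dBm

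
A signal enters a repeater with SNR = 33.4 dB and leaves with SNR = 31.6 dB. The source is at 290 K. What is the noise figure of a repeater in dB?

NF (dB) = SNR_in(dB) − SNR_out(dB) when the source is at T₀
NF = 33.4 − 31.6 = 1.8 dB

1.8 dB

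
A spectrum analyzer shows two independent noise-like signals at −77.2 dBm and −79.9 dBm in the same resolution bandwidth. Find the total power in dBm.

−75.3 dBm

Convert to linear, add, convert back:
P₁ = 1.91×10⁻¹¹ W, P₂ = 1.02×10⁻¹¹ W
P_tot = 2.93×10⁻¹¹ W → 10 log₁₀(P_tot / 10⁻³) = −75.3 dBm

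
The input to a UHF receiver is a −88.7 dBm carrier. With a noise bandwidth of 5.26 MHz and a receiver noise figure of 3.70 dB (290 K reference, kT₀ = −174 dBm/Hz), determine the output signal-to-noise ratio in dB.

14.4 dB

Noise floor: N = −174 + 10 log₁₀(B) + NF
10 log₁₀(5.26×10⁶) = 67.21 dB
N = −174 + 67.21 + 3.70 = −103.09 dBm
SNR = P_sig − N = −88.7 − (−103.09) = 14.39 dB → 14.4 dB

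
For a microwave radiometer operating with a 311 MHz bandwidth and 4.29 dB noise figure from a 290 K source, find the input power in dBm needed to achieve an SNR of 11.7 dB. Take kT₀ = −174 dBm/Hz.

Sensitivity = −174 + 10 log₁₀(B) + NF + SNR_min
= −174 + 84.93 + 4.29 + 11.7
= −73.08 dBm → −73.1 dBm

−73.1 dBm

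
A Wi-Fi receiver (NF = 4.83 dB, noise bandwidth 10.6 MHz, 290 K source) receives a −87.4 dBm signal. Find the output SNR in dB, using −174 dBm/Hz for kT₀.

11.5 dB

Noise floor: N = −174 + 10 log₁₀(B) + NF
10 log₁₀(1.06×10⁷) = 70.25 dB
N = −174 + 70.25 + 4.83 = −98.92 dBm
SNR = P_sig − N = −87.4 − (−98.92) = 11.52 dB → 11.5 dB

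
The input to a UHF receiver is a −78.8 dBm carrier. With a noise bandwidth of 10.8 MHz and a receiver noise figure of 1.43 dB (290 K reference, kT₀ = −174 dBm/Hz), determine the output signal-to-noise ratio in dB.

23.4 dB

Noise floor: N = −174 + 10 log₁₀(B) + NF
10 log₁₀(1.08×10⁷) = 70.33 dB
N = −174 + 70.33 + 1.43 = −102.24 dBm
SNR = P_sig − N = −78.8 − (−102.24) = 23.44 dB → 23.4 dB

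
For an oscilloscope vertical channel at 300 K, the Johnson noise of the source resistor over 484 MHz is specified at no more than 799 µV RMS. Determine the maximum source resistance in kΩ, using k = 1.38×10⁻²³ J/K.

Johnson–Nyquist: V_n = √(4kTRB) ⇒ R = V_n² / (4kTB)
4kTB = 4 × 1.38×10⁻²³ × 300 × 4.84×10⁸ = 8.02×10⁻¹²
R = (7.99×10⁻⁴)² / 8.02×10⁻¹² = 7.97×10⁴ Ω = 79.7 kΩ

79.7 kΩ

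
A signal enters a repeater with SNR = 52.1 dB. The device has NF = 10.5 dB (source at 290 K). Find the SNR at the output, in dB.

41.6 dB

By definition F = SNR_in/SNR_out, so in dB: SNR_out = SNR_in − NF
SNR_out = 52.1 − 10.5 = 41.6 dB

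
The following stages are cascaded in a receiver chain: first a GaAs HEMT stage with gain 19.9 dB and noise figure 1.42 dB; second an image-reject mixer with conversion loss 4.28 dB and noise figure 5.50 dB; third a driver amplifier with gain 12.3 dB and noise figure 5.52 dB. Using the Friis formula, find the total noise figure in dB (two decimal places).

1.71 dB

Convert to linear (a loss of L dB is a gain of −L dB): F_i = 10^(NF_i/10), G_i = 10^(G_i,dB/10)
  Stage 1: F_1 = 10^(1.42/10) = 1.387, G_1 = 10^(19.9/10) = 97.72
  Stage 2: F_2 = 10^(5.50/10) = 3.548, G_2 = 10^(−4.28/10) = 0.3733
  Stage 3: F_3 = 10^(5.52/10) = 3.565, G_3 = 10^(12.3/10) = 16.98
Friis cascade:
  F = 1.387 + (3.548 − 1)/97.72 + (3.565 − 1)/36.48 = 1.483
NF = 10 log₁₀(1.483) = 1.71 dB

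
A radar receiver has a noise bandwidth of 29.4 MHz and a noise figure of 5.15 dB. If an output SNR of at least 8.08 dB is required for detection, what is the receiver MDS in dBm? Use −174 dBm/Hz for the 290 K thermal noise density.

Sensitivity = −174 + 10 log₁₀(B) + NF + SNR_min
= −174 + 74.68 + 5.15 + 8.08
= −86.09 dBm → −86.1 dBm

−86.1 dBm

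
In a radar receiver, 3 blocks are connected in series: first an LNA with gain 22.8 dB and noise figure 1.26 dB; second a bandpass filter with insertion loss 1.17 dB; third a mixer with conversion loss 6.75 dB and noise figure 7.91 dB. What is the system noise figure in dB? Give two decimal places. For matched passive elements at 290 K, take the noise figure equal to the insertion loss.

1.38 dB

Convert to linear (a loss of L dB is a gain of −L dB): F_i = 10^(NF_i/10), G_i = 10^(G_i,dB/10)
  Stage 1: F_1 = 10^(1.26/10) = 1.337, G_1 = 10^(22.8/10) = 190.5
  Stage 2: F_2 = 10^(1.17/10) = 1.309, G_2 = 10^(−1.17/10) = 0.7638
  Stage 3: F_3 = 10^(7.91/10) = 6.180, G_3 = 10^(−6.75/10) = 0.2113
Friis cascade:
  F = 1.337 + (1.309 − 1)/190.5 + (6.180 − 1)/145.5 = 1.374
NF = 10 log₁₀(1.374) = 1.38 dB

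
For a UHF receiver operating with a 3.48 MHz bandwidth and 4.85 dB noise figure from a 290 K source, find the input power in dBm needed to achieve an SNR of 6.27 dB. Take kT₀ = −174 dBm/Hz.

−97.5 dBm

Sensitivity = −174 + 10 log₁₀(B) + NF + SNR_min
= −174 + 65.42 + 4.85 + 6.27
= −97.46 dBm → −97.5 dBm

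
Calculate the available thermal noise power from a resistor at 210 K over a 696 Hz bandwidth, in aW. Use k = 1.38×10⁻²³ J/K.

2.02 aW

P_n = kTB = 1.38×10⁻²³ × 210 × 6.96×10² = 2.02×10⁻¹⁸ W = 2.02 aW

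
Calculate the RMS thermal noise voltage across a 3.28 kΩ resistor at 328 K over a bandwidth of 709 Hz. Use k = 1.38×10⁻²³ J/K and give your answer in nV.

V_n = √(4kTRB)
4kTRB = 4 × 1.38×10⁻²³ × 328 × 3.28×10³ × 7.09×10² = 4.21×10⁻¹⁴ V²
V_n = √(4.21×10⁻¹⁴) = 2.05×10⁻⁷ V = 205 nV

205 nV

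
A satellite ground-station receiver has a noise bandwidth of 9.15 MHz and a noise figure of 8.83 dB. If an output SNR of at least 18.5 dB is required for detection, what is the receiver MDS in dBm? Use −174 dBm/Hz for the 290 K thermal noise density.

−77.1 dBm

Sensitivity = −174 + 10 log₁₀(B) + NF + SNR_min
= −174 + 69.61 + 8.83 + 18.5
= −77.06 dBm → −77.1 dBm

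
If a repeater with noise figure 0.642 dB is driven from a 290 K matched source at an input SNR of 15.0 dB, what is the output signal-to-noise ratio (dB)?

By definition F = SNR_in/SNR_out, so in dB: SNR_out = SNR_in − NF
SNR_out = 15.0 − 0.642 = 14.358 dB

14.358 dB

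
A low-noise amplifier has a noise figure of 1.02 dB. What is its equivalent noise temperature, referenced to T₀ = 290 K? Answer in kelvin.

F = 10^(1.02/10) = 1.26474
T_e = (F − 1)·T₀ = (1.26474 − 1) × 290 = 76.8 K

76.8 K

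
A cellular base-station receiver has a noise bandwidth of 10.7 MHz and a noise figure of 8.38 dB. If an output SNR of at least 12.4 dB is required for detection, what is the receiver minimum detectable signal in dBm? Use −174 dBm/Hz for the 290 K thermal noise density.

Sensitivity = −174 + 10 log₁₀(B) + NF + SNR_min
= −174 + 70.29 + 8.38 + 12.4
= −82.93 dBm → −82.9 dBm

−82.9 dBm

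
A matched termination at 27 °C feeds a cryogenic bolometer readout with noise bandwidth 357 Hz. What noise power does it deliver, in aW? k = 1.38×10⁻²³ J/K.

1.48 aW

T = 27 °C + 273.15 = 300.15 K
P_n = kTB = 1.38×10⁻²³ × 300.15 × 3.57×10² = 1.48×10⁻¹⁸ W = 1.48 aW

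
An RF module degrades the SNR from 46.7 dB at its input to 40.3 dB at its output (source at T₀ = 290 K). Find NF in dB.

NF (dB) = SNR_in(dB) − SNR_out(dB) when the source is at T₀
NF = 46.7 − 40.3 = 6.4 dB

6.4 dB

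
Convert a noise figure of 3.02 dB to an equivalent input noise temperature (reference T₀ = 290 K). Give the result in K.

F = 10^(3.02/10) = 2.00447
T_e = (F − 1)·T₀ = (2.00447 − 1) × 290 = 291 K

291 K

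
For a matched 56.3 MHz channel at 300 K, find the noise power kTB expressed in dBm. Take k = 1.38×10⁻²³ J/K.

−96.3 dBm

P_n = kTB = 1.38×10⁻²³ × 300 × 5.63×10⁷ = 2.33×10⁻¹³ W
In dBm: 10 log₁₀(2.33×10⁻¹³ / 10⁻³) = −96.3 dBm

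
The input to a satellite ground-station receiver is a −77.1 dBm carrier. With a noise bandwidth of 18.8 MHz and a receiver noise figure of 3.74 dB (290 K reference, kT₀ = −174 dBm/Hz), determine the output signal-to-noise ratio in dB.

Noise floor: N = −174 + 10 log₁₀(B) + NF
10 log₁₀(1.88×10⁷) = 72.74 dB
N = −174 + 72.74 + 3.74 = −97.52 dBm
SNR = P_sig − N = −77.1 − (−97.52) = 20.42 dB → 20.4 dB

20.4 dB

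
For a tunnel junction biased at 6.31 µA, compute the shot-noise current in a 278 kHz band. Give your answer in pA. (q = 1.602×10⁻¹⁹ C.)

750 pA

I_n = √(2qI·B)
2qI·B = 2 × 1.602×10⁻¹⁹ × 6.31×10⁻⁶ × 2.78×10⁵ = 5.62×10⁻¹⁹ A²
I_n = √(5.62×10⁻¹⁹) = 7.50×10⁻¹⁰ A = 750 pA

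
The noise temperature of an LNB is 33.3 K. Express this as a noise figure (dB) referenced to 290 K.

0.472 dB

F = 1 + T_e/T₀ = 1 + 33.3/290 = 1.11483
NF = 10 log₁₀(1.11483) = 0.472 dB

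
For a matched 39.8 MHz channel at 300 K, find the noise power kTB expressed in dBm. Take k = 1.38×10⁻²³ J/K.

−97.8 dBm

P_n = kTB = 1.38×10⁻²³ × 300 × 3.98×10⁷ = 1.65×10⁻¹³ W
In dBm: 10 log₁₀(1.65×10⁻¹³ / 10⁻³) = −97.8 dBm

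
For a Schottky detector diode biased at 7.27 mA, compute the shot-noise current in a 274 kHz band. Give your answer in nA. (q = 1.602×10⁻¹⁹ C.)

I_n = √(2qI·B)
2qI·B = 2 × 1.602×10⁻¹⁹ × 7.27×10⁻³ × 2.74×10⁵ = 6.38×10⁻¹⁶ A²
I_n = √(6.38×10⁻¹⁶) = 2.53×10⁻⁸ A = 25.3 nA

25.3 nA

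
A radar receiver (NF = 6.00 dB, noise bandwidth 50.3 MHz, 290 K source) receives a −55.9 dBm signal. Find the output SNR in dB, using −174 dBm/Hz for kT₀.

Noise floor: N = −174 + 10 log₁₀(B) + NF
10 log₁₀(5.03×10⁷) = 77.02 dB
N = −174 + 77.02 + 6.00 = −90.98 dBm
SNR = P_sig − N = −55.9 − (−90.98) = 35.08 dB → 35.1 dB

35.1 dB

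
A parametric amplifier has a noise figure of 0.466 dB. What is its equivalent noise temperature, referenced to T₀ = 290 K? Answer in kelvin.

F = 10^(0.466/10) = 1.11327
T_e = (F − 1)·T₀ = (1.11327 − 1) × 290 = 32.8 K

32.8 K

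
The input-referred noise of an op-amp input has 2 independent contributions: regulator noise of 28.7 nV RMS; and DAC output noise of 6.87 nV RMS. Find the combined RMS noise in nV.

Uncorrelated sources add in power (mean-square): V_tot = √(ΣV_i²)
V_tot = √[(2.87×10⁻⁸)² + (6.87×10⁻⁹)²] = 2.95×10⁻⁸ V = 29.5 nV

29.5 nV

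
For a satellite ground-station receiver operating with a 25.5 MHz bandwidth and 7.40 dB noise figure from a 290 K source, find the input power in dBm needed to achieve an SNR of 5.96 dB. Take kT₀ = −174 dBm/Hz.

Sensitivity = −174 + 10 log₁₀(B) + NF + SNR_min
= −174 + 74.07 + 7.40 + 5.96
= −86.57 dBm → −86.6 dBm

−86.6 dBm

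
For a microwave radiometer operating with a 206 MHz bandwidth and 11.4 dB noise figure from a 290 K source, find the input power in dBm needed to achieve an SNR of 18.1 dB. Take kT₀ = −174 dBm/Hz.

−61.4 dBm

Sensitivity = −174 + 10 log₁₀(B) + NF + SNR_min
= −174 + 83.14 + 11.4 + 18.1
= −61.36 dBm → −61.4 dBm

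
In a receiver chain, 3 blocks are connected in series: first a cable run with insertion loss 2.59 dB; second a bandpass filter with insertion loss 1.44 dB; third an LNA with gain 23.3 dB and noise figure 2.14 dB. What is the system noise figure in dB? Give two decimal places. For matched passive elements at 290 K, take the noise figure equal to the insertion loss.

Convert to linear (a loss of L dB is a gain of −L dB): F_i = 10^(NF_i/10), G_i = 10^(G_i,dB/10)
  Stage 1: F_1 = 10^(2.59/10) = 1.816, G_1 = 10^(−2.59/10) = 0.5508
  Stage 2: F_2 = 10^(1.44/10) = 1.393, G_2 = 10^(−1.44/10) = 0.7178
  Stage 3: F_3 = 10^(2.14/10) = 1.637, G_3 = 10^(23.3/10) = 213.8
Friis cascade:
  F = 1.816 + (1.393 − 1)/0.5508 + (1.637 − 1)/0.3954 = 4.140
NF = 10 log₁₀(4.140) = 6.17 dB

6.17 dB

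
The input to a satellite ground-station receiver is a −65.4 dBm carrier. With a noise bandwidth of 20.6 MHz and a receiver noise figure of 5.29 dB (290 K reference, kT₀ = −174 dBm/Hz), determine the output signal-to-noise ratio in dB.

30.2 dB

Noise floor: N = −174 + 10 log₁₀(B) + NF
10 log₁₀(2.06×10⁷) = 73.14 dB
N = −174 + 73.14 + 5.29 = −95.57 dBm
SNR = P_sig − N = −65.4 − (−95.57) = 30.17 dB → 30.2 dB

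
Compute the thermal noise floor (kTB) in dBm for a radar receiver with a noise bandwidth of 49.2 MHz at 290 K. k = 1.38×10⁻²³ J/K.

−97.1 dBm

P_n = kTB = 1.38×10⁻²³ × 290 × 4.92×10⁷ = 1.97×10⁻¹³ W
In dBm: 10 log₁₀(1.97×10⁻¹³ / 10⁻³) = −97.1 dBm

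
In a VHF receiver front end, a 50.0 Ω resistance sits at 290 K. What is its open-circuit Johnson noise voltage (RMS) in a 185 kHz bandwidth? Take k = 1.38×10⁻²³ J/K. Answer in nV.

385 nV

V_n = √(4kTRB)
4kTRB = 4 × 1.38×10⁻²³ × 290 × 5.00×10¹ × 1.85×10⁵ = 1.48×10⁻¹³ V²
V_n = √(1.48×10⁻¹³) = 3.85×10⁻⁷ V = 385 nV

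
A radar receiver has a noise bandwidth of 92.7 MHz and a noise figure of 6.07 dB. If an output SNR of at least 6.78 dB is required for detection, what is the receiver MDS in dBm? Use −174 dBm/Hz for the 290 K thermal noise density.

Sensitivity = −174 + 10 log₁₀(B) + NF + SNR_min
= −174 + 79.67 + 6.07 + 6.78
= −81.48 dBm → −81.5 dBm

−81.5 dBm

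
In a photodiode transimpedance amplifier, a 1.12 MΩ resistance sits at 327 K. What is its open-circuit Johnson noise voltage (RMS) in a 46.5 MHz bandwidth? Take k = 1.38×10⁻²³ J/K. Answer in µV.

V_n = √(4kTRB)
4kTRB = 4 × 1.38×10⁻²³ × 327 × 1.12×10⁶ × 4.65×10⁷ = 9.40×10⁻⁷ V²
V_n = √(9.40×10⁻⁷) = 9.70×10⁻⁴ V = 970 µV

970 µV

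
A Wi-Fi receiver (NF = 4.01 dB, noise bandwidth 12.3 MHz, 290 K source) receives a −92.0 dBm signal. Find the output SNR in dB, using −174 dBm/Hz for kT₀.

Noise floor: N = −174 + 10 log₁₀(B) + NF
10 log₁₀(1.23×10⁷) = 70.9 dB
N = −174 + 70.9 + 4.01 = −99.09 dBm
SNR = P_sig − N = −92.0 − (−99.09) = 7.09 dB → 7.1 dB

7.1 dB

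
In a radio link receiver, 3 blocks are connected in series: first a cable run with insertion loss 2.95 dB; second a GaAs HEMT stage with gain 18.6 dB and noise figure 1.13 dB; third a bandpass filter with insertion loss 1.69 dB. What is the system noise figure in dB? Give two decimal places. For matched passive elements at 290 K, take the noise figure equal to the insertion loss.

Convert to linear (a loss of L dB is a gain of −L dB): F_i = 10^(NF_i/10), G_i = 10^(G_i,dB/10)
  Stage 1: F_1 = 10^(2.95/10) = 1.972, G_1 = 10^(−2.95/10) = 0.5070
  Stage 2: F_2 = 10^(1.13/10) = 1.297, G_2 = 10^(18.6/10) = 72.44
  Stage 3: F_3 = 10^(1.69/10) = 1.476, G_3 = 10^(−1.69/10) = 0.6776
Friis cascade:
  F = 1.972 + (1.297 − 1)/0.5070 + (1.476 − 1)/36.73 = 2.572
NF = 10 log₁₀(2.572) = 4.10 dB

4.10 dB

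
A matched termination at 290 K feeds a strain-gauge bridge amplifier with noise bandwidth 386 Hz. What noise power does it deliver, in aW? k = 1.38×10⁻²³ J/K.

P_n = kTB = 1.38×10⁻²³ × 290 × 3.86×10² = 1.54×10⁻¹⁸ W = 1.54 aW

1.54 aW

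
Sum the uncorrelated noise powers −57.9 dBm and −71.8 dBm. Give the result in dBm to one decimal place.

−57.7 dBm

Convert to linear, add, convert back:
P₁ = 1.62×10⁻⁹ W, P₂ = 6.61×10⁻¹¹ W
P_tot = 1.69×10⁻⁹ W → 10 log₁₀(P_tot / 10⁻³) = −57.7 dBm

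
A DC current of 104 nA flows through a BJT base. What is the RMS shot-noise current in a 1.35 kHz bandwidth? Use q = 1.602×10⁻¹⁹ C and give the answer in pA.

6.71 pA

I_n = √(2qI·B)
2qI·B = 2 × 1.602×10⁻¹⁹ × 1.04×10⁻⁷ × 1.35×10³ = 4.50×10⁻²³ A²
I_n = √(4.50×10⁻²³) = 6.71×10⁻¹² A = 6.71 pA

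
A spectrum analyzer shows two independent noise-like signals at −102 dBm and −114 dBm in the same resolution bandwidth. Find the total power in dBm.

Convert to linear, add, convert back:
P₁ = 6.31×10⁻¹⁴ W, P₂ = 3.98×10⁻¹⁵ W
P_tot = 6.71×10⁻¹⁴ W → 10 log₁₀(P_tot / 10⁻³) = −101.7 dBm

−101.7 dBm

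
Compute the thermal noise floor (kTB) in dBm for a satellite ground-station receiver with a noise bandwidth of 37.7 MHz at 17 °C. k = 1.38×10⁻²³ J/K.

T = 17 °C + 273.15 = 290.15 K
P_n = kTB = 1.38×10⁻²³ × 290.15 × 3.77×10⁷ = 1.51×10⁻¹³ W
In dBm: 10 log₁₀(1.51×10⁻¹³ / 10⁻³) = −98.2 dBm

−98.2 dBm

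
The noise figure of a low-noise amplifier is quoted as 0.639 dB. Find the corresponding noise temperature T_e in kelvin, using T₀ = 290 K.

46.0 K

F = 10^(0.639/10) = 1.15851
T_e = (F − 1)·T₀ = (1.15851 − 1) × 290 = 46.0 K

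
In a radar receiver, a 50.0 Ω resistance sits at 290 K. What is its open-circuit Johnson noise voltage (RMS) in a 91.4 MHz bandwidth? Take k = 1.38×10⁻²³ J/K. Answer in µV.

V_n = √(4kTRB)
4kTRB = 4 × 1.38×10⁻²³ × 290 × 5.00×10¹ × 9.14×10⁷ = 7.32×10⁻¹¹ V²
V_n = √(7.32×10⁻¹¹) = 8.55×10⁻⁶ V = 8.55 µV

8.55 µV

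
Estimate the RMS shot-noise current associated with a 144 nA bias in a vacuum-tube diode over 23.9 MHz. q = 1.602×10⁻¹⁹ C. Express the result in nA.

I_n = √(2qI·B)
2qI·B = 2 × 1.602×10⁻¹⁹ × 1.44×10⁻⁷ × 2.39×10⁷ = 1.10×10⁻¹⁸ A²
I_n = √(1.10×10⁻¹⁸) = 1.05×10⁻⁹ A = 1.05 nA

1.05 nA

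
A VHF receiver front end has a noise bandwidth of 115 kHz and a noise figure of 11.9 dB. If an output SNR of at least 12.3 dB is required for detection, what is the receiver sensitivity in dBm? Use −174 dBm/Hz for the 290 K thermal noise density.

−99.2 dBm

Sensitivity = −174 + 10 log₁₀(B) + NF + SNR_min
= −174 + 50.61 + 11.9 + 12.3
= −99.19 dBm → −99.2 dBm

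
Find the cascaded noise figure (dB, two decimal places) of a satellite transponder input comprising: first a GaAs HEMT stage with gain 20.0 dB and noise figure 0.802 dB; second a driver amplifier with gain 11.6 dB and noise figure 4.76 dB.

Convert to linear (a loss of L dB is a gain of −L dB): F_i = 10^(NF_i/10), G_i = 10^(G_i,dB/10)
  Stage 1: F_1 = 10^(0.802/10) = 1.203, G_1 = 10^(20.0/10) = 100.0
  Stage 2: F_2 = 10^(4.76/10) = 2.992, G_2 = 10^(11.6/10) = 14.45
Friis cascade:
  F = 1.203 + (2.992 − 1)/100.0 = 1.223
NF = 10 log₁₀(1.223) = 0.87 dB

0.87 dB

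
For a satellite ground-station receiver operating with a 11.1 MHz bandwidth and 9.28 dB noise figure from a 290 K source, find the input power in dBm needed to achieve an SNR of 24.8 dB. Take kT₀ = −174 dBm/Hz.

Sensitivity = −174 + 10 log₁₀(B) + NF + SNR_min
= −174 + 70.45 + 9.28 + 24.8
= −69.47 dBm → −69.5 dBm

−69.5 dBm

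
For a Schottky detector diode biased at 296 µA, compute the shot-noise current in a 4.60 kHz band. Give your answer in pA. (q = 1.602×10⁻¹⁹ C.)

I_n = √(2qI·B)
2qI·B = 2 × 1.602×10⁻¹⁹ × 2.96×10⁻⁴ × 4.60×10³ = 4.36×10⁻¹⁹ A²
I_n = √(4.36×10⁻¹⁹) = 6.60×10⁻¹⁰ A = 660 pA

660 pA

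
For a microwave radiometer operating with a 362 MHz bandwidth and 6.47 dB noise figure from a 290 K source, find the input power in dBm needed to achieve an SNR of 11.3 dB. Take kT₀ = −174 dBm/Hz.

−70.6 dBm

Sensitivity = −174 + 10 log₁₀(B) + NF + SNR_min
= −174 + 85.59 + 6.47 + 11.3
= −70.64 dBm → −70.6 dBm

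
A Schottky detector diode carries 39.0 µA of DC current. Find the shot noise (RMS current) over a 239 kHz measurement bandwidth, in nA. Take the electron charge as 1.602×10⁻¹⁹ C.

I_n = √(2qI·B)
2qI·B = 2 × 1.602×10⁻¹⁹ × 3.90×10⁻⁵ × 2.39×10⁵ = 2.99×10⁻¹⁸ A²
I_n = √(2.99×10⁻¹⁸) = 1.73×10⁻⁹ A = 1.73 nA

1.73 nA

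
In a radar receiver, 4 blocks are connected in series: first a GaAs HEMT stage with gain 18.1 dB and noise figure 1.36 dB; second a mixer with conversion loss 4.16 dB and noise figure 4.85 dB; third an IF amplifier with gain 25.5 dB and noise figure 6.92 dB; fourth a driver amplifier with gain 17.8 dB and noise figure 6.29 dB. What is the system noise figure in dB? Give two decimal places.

Convert to linear (a loss of L dB is a gain of −L dB): F_i = 10^(NF_i/10), G_i = 10^(G_i,dB/10)
  Stage 1: F_1 = 10^(1.36/10) = 1.368, G_1 = 10^(18.1/10) = 64.57
  Stage 2: F_2 = 10^(4.85/10) = 3.055, G_2 = 10^(−4.16/10) = 0.3837
  Stage 3: F_3 = 10^(6.92/10) = 4.920, G_3 = 10^(25.5/10) = 354.8
  Stage 4: F_4 = 10^(6.29/10) = 4.256, G_4 = 10^(17.8/10) = 60.26
Friis cascade:
  F = 1.368 + (3.055 − 1)/64.57 + (4.920 − 1)/24.77 + (4.256 − 1)/8790 = 1.558
NF = 10 log₁₀(1.558) = 1.93 dB

1.93 dB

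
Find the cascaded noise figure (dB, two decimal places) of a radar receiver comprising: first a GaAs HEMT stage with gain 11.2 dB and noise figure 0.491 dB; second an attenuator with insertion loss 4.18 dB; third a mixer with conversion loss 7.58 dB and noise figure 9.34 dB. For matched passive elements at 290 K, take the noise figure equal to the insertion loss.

Convert to linear (a loss of L dB is a gain of −L dB): F_i = 10^(NF_i/10), G_i = 10^(G_i,dB/10)
  Stage 1: F_1 = 10^(0.491/10) = 1.120, G_1 = 10^(11.2/10) = 13.18
  Stage 2: F_2 = 10^(4.18/10) = 2.618, G_2 = 10^(−4.18/10) = 0.3819
  Stage 3: F_3 = 10^(9.34/10) = 8.590, G_3 = 10^(−7.58/10) = 0.1746
Friis cascade:
  F = 1.120 + (2.618 − 1)/13.18 + (8.590 − 1)/5.035 = 2.750
NF = 10 log₁₀(2.750) = 4.39 dB

4.39 dB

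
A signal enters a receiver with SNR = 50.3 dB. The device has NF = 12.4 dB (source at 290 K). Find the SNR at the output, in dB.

37.9 dB

By definition F = SNR_in/SNR_out, so in dB: SNR_out = SNR_in − NF
SNR_out = 50.3 − 12.4 = 37.9 dB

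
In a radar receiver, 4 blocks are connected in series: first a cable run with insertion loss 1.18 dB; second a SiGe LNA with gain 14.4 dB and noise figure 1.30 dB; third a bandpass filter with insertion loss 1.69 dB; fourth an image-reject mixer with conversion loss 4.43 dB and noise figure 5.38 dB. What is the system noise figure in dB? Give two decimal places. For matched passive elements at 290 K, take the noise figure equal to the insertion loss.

2.93 dB

Convert to linear (a loss of L dB is a gain of −L dB): F_i = 10^(NF_i/10), G_i = 10^(G_i,dB/10)
  Stage 1: F_1 = 10^(1.18/10) = 1.312, G_1 = 10^(−1.18/10) = 0.7621
  Stage 2: F_2 = 10^(1.30/10) = 1.349, G_2 = 10^(14.4/10) = 27.54
  Stage 3: F_3 = 10^(1.69/10) = 1.476, G_3 = 10^(−1.69/10) = 0.6776
  Stage 4: F_4 = 10^(5.38/10) = 3.451, G_4 = 10^(−4.43/10) = 0.3606
Friis cascade:
  F = 1.312 + (1.349 − 1)/0.7621 + (1.476 − 1)/20.99 + (3.451 − 1)/14.22 = 1.965
NF = 10 log₁₀(1.965) = 2.93 dB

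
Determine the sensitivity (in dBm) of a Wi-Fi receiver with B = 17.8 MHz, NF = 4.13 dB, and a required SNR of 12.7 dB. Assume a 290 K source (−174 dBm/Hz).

−84.7 dBm

Sensitivity = −174 + 10 log₁₀(B) + NF + SNR_min
= −174 + 72.5 + 4.13 + 12.7
= −84.67 dBm → −84.7 dBm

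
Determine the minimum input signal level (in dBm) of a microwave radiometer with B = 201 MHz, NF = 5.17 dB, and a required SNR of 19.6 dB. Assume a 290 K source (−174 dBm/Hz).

−66.2 dBm

Sensitivity = −174 + 10 log₁₀(B) + NF + SNR_min
= −174 + 83.03 + 5.17 + 19.6
= −66.20 dBm → −66.2 dBm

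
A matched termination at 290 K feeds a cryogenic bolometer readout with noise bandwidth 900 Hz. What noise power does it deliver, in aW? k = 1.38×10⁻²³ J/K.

P_n = kTB = 1.38×10⁻²³ × 290 × 9.00×10² = 3.60×10⁻¹⁸ W = 3.60 aW

3.60 aW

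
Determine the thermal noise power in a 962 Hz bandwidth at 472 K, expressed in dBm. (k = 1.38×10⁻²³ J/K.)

P_n = kTB = 1.38×10⁻²³ × 472 × 9.62×10² = 6.27×10⁻¹⁸ W
In dBm: 10 log₁₀(6.27×10⁻¹⁸ / 10⁻³) = −142.0 dBm

−142.0 dBm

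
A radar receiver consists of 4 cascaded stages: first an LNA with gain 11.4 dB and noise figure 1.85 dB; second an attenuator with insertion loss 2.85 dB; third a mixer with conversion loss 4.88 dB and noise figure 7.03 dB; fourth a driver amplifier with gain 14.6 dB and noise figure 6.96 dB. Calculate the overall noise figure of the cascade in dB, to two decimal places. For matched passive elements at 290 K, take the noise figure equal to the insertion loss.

Convert to linear (a loss of L dB is a gain of −L dB): F_i = 10^(NF_i/10), G_i = 10^(G_i,dB/10)
  Stage 1: F_1 = 10^(1.85/10) = 1.531, G_1 = 10^(11.4/10) = 13.80
  Stage 2: F_2 = 10^(2.85/10) = 1.928, G_2 = 10^(−2.85/10) = 0.5188
  Stage 3: F_3 = 10^(7.03/10) = 5.047, G_3 = 10^(−4.88/10) = 0.3251
  Stage 4: F_4 = 10^(6.96/10) = 4.966, G_4 = 10^(14.6/10) = 28.84
Friis cascade:
  F = 1.531 + (1.928 − 1)/13.80 + (5.047 − 1)/7.161 + (4.966 − 1)/2.328 = 3.867
NF = 10 log₁₀(3.867) = 5.87 dB

5.87 dB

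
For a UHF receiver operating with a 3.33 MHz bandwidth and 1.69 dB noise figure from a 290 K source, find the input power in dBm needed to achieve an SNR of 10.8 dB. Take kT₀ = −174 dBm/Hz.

−96.3 dBm

Sensitivity = −174 + 10 log₁₀(B) + NF + SNR_min
= −174 + 65.22 + 1.69 + 10.8
= −96.29 dBm → −96.3 dBm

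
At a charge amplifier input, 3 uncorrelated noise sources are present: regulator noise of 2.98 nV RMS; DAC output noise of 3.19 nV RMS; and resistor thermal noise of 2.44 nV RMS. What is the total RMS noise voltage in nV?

5.00 nV

Uncorrelated sources add in power (mean-square): V_tot = √(ΣV_i²)
V_tot = √[(2.98×10⁻⁹)² + (3.19×10⁻⁹)² + (2.44×10⁻⁹)²] = 5.00×10⁻⁹ V = 5.00 nV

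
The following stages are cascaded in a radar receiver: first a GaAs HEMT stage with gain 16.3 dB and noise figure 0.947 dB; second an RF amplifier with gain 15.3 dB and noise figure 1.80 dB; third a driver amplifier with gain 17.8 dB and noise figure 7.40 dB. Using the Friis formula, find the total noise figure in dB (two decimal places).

1.00 dB

Convert to linear (a loss of L dB is a gain of −L dB): F_i = 10^(NF_i/10), G_i = 10^(G_i,dB/10)
  Stage 1: F_1 = 10^(0.947/10) = 1.244, G_1 = 10^(16.3/10) = 42.66
  Stage 2: F_2 = 10^(1.80/10) = 1.514, G_2 = 10^(15.3/10) = 33.88
  Stage 3: F_3 = 10^(7.40/10) = 5.495, G_3 = 10^(17.8/10) = 60.26
Friis cascade:
  F = 1.244 + (1.514 − 1)/42.66 + (5.495 − 1)/1445 = 1.259
NF = 10 log₁₀(1.259) = 1.00 dB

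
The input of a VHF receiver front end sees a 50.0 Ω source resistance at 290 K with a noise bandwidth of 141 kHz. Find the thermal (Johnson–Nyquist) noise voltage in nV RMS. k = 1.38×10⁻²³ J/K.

V_n = √(4kTRB)
4kTRB = 4 × 1.38×10⁻²³ × 290 × 5.00×10¹ × 1.41×10⁵ = 1.13×10⁻¹³ V²
V_n = √(1.13×10⁻¹³) = 3.36×10⁻⁷ V = 336 nV

336 nV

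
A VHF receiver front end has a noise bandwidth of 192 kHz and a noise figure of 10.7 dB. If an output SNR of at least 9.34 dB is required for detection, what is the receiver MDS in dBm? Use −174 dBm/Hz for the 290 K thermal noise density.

−101.1 dBm

Sensitivity = −174 + 10 log₁₀(B) + NF + SNR_min
= −174 + 52.83 + 10.7 + 9.34
= −101.13 dBm → −101.1 dBm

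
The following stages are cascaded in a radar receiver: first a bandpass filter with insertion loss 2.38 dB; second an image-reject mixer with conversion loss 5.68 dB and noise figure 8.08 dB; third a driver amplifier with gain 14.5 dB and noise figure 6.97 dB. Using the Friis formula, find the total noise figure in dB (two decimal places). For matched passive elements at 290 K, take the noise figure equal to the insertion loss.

15.63 dB

Convert to linear (a loss of L dB is a gain of −L dB): F_i = 10^(NF_i/10), G_i = 10^(G_i,dB/10)
  Stage 1: F_1 = 10^(2.38/10) = 1.730, G_1 = 10^(−2.38/10) = 0.5781
  Stage 2: F_2 = 10^(8.08/10) = 6.427, G_2 = 10^(−5.68/10) = 0.2704
  Stage 3: F_3 = 10^(6.97/10) = 4.977, G_3 = 10^(14.5/10) = 28.18
Friis cascade:
  F = 1.730 + (6.427 − 1)/0.5781 + (4.977 − 1)/0.1563 = 36.56
NF = 10 log₁₀(36.56) = 15.63 dB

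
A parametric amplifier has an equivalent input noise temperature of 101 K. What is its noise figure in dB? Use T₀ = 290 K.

1.30 dB

F = 1 + T_e/T₀ = 1 + 101/290 = 1.34828
NF = 10 log₁₀(1.34828) = 1.30 dB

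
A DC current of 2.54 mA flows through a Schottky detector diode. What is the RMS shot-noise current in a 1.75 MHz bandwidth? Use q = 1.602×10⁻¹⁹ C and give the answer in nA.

37.7 nA

I_n = √(2qI·B)
2qI·B = 2 × 1.602×10⁻¹⁹ × 2.54×10⁻³ × 1.75×10⁶ = 1.42×10⁻¹⁵ A²
I_n = √(1.42×10⁻¹⁵) = 3.77×10⁻⁸ A = 37.7 nA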